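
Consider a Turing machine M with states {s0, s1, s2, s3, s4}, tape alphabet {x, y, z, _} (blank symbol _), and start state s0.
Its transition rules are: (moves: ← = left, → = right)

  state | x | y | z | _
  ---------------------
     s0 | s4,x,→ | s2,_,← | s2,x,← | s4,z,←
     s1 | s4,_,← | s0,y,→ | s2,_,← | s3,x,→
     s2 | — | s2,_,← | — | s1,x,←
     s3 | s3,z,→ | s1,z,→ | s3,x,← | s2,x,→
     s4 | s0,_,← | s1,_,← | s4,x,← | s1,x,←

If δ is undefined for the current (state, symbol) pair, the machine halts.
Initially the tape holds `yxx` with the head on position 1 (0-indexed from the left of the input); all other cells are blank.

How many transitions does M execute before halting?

s0 | ______y[x]x   read x → write x, move →, go to s4
s4 | ______yx[x]   read x → write _, move ←, go to s0
s0 | ______y[x]_   read x → write x, move →, go to s4
s4 | ______yx[_]   read _ → write x, move ←, go to s1
s1 | ______y[x]x   read x → write _, move ←, go to s4
s4 | ______[y]_x   read y → write _, move ←, go to s1
s1 | _____[_]__x   read _ → write x, move →, go to s3
s3 | _____x[_]_x   read _ → write x, move →, go to s2
s2 | _____xx[_]x   read _ → write x, move ←, go to s1
s1 | _____x[x]xx   read x → write _, move ←, go to s4
s4 | _____[x]_xx   read x → write _, move ←, go to s0
s0 | ____[_]__xx   read _ → write z, move ←, go to s4
s4 | ___[_]z__xx   read _ → write x, move ←, go to s1
s1 | __[_]xz__xx   read _ → write x, move →, go to s3
s3 | __x[x]z__xx   read x → write z, move →, go to s3
s3 | __xz[z]__xx   read z → write x, move ←, go to s3
s3 | __x[z]x__xx   read z → write x, move ←, go to s3
s3 | __[x]xx__xx   read x → write z, move →, go to s3
s3 | __z[x]x__xx   read x → write z, move →, go to s3
s3 | __zz[x]__xx   read x → write z, move →, go to s3
s3 | __zzz[_]_xx   read _ → write x, move →, go to s2
s2 | __zzzx[_]xx   read _ → write x, move ←, go to s1
s1 | __zzz[x]xxx   read x → write _, move ←, go to s4
s4 | __zz[z]_xxx   read z → write x, move ←, go to s4
s4 | __z[z]x_xxx   read z → write x, move ←, go to s4
s4 | __[z]xx_xxx   read z → write x, move ←, go to s4
s4 | _[_]xxx_xxx   read _ → write x, move ←, go to s1
s1 | [_]xxxx_xxx   read _ → write x, move →, go to s3
s3 | x[x]xxx_xxx   read x → write z, move →, go to s3
s3 | xz[x]xx_xxx   read x → write z, move →, go to s3
s3 | xzz[x]x_xxx   read x → write z, move →, go to s3
s3 | xzzz[x]_xxx   read x → write z, move →, go to s3
s3 | xzzzz[_]xxx   read _ → write x, move →, go to s2
s2 | xzzzzx[x]xx
M halts after 33 transitions.

33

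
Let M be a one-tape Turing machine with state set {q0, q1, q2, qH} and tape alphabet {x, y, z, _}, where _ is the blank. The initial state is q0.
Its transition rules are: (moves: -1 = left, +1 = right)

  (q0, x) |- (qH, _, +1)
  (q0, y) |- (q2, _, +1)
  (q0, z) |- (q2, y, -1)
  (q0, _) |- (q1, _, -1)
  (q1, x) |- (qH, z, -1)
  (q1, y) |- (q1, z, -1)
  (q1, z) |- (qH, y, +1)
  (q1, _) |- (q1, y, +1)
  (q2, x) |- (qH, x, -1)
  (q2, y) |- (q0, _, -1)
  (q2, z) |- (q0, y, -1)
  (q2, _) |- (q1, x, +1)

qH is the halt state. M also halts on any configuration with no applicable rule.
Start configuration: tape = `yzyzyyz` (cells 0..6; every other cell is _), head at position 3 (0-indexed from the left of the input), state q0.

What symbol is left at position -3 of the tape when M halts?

state=q0 head=3 tape=___yzy[z]yyz   (q0,z)→(q2,y,-1)
state=q2 head=2 tape=___yz[y]yyyz   (q2,y)→(q0,_,-1)
state=q0 head=1 tape=___y[z]_yyyz   (q0,z)→(q2,y,-1)
state=q2 head=0 tape=___[y]y_yyyz   (q2,y)→(q0,_,-1)
state=q0 head=-1 tape=__[_]_y_yyyz   (q0,_)→(q1,_,-1)
state=q1 head=-2 tape=_[_]__y_yyyz   (q1,_)→(q1,y,+1)
state=q1 head=-1 tape=_y[_]_y_yyyz   (q1,_)→(q1,y,+1)
state=q1 head=0 tape=_yy[_]y_yyyz   (q1,_)→(q1,y,+1)
state=q1 head=1 tape=_yyy[y]_yyyz   (q1,y)→(q1,z,-1)
state=q1 head=0 tape=_yy[y]z_yyyz   (q1,y)→(q1,z,-1)
state=q1 head=-1 tape=_y[y]zz_yyyz   (q1,y)→(q1,z,-1)
state=q1 head=-2 tape=_[y]zzz_yyyz   (q1,y)→(q1,z,-1)
state=q1 head=-3 tape=[_]zzzz_yyyz   (q1,_)→(q1,y,+1)
state=q1 head=-2 tape=y[z]zzz_yyyz   (q1,z)→(qH,y,+1)
state=qH head=-1 tape=yy[z]zz_yyyz
Cell -3 holds y when M halts.

y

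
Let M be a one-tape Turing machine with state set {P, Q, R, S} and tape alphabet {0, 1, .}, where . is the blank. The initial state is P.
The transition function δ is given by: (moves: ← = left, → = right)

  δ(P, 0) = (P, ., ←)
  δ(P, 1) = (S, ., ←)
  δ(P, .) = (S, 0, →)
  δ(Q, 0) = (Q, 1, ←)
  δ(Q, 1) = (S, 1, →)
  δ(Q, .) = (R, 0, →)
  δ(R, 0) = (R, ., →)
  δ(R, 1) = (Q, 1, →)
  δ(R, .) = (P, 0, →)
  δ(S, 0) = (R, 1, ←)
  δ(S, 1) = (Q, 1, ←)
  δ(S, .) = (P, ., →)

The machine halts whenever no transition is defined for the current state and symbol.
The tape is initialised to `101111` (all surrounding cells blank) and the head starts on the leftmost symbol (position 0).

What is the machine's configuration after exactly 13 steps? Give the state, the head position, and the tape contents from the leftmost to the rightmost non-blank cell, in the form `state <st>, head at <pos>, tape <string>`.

state S, head at 3, tape 11111

state=P head=0 tape=.[1]01111   (P,1)→(S,.,←)
state=S head=-1 tape=[.].01111   (S,.)→(P,.,→)
state=P head=0 tape=.[.]01111   (P,.)→(S,0,→)
state=S head=1 tape=.0[0]1111   (S,0)→(R,1,←)
state=R head=0 tape=.[0]11111   (R,0)→(R,.,→)
state=R head=1 tape=..[1]1111   (R,1)→(Q,1,→)
state=Q head=2 tape=..1[1]111   (Q,1)→(S,1,→)
state=S head=3 tape=..11[1]11   (S,1)→(Q,1,←)
state=Q head=2 tape=..1[1]111   (Q,1)→(S,1,→)
state=S head=3 tape=..11[1]11   (S,1)→(Q,1,←)
state=Q head=2 tape=..1[1]111   (Q,1)→(S,1,→)
state=S head=3 tape=..11[1]11   (S,1)→(Q,1,←)
state=Q head=2 tape=..1[1]111   (Q,1)→(S,1,→)
state=S head=3 tape=..11[1]11
After 13 steps: state S, head at 3, tape 11111.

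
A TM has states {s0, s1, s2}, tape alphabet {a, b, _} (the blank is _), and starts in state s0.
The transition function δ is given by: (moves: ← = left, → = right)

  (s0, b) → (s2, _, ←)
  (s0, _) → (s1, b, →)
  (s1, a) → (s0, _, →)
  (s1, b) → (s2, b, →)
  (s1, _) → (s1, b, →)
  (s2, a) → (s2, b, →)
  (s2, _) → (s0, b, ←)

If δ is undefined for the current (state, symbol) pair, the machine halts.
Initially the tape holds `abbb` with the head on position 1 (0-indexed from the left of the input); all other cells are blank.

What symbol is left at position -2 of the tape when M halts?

state=s0 head=1 tape=__a[b]bb   (s0,b)→(s2,_,←)
state=s2 head=0 tape=__[a]_bb   (s2,a)→(s2,b,→)
state=s2 head=1 tape=__b[_]bb   (s2,_)→(s0,b,←)
state=s0 head=0 tape=__[b]bbb   (s0,b)→(s2,_,←)
state=s2 head=-1 tape=_[_]_bbb   (s2,_)→(s0,b,←)
state=s0 head=-2 tape=[_]b_bbb   (s0,_)→(s1,b,→)
state=s1 head=-1 tape=b[b]_bbb   (s1,b)→(s2,b,→)
state=s2 head=0 tape=bb[_]bbb   (s2,_)→(s0,b,←)
state=s0 head=-1 tape=b[b]bbbb   (s0,b)→(s2,_,←)
state=s2 head=-2 tape=[b]_bbbb
Cell -2 holds b when M halts.

b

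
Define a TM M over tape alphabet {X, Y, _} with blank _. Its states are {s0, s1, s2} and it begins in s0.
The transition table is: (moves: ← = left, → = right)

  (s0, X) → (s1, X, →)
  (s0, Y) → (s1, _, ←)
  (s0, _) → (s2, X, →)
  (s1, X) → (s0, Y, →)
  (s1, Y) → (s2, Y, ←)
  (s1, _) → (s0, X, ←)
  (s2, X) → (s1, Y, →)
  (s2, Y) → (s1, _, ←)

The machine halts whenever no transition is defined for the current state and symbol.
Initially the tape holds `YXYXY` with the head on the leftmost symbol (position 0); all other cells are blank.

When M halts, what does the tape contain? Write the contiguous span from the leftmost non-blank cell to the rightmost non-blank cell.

YYYX_XY

state=s0 head=0 tape=__[Y]XYXY   (s0,Y)→(s1,_,←)
state=s1 head=-1 tape=_[_]_XYXY   (s1,_)→(s0,X,←)
state=s0 head=-2 tape=[_]X_XYXY   (s0,_)→(s2,X,→)
state=s2 head=-1 tape=X[X]_XYXY   (s2,X)→(s1,Y,→)
state=s1 head=0 tape=XY[_]XYXY   (s1,_)→(s0,X,←)
state=s0 head=-1 tape=X[Y]XXYXY   (s0,Y)→(s1,_,←)
state=s1 head=-2 tape=[X]_XXYXY   (s1,X)→(s0,Y,→)
state=s0 head=-1 tape=Y[_]XXYXY   (s0,_)→(s2,X,→)
state=s2 head=0 tape=YX[X]XYXY   (s2,X)→(s1,Y,→)
state=s1 head=1 tape=YXY[X]YXY   (s1,X)→(s0,Y,→)
state=s0 head=2 tape=YXYY[Y]XY   (s0,Y)→(s1,_,←)
state=s1 head=1 tape=YXY[Y]_XY   (s1,Y)→(s2,Y,←)
state=s2 head=0 tape=YX[Y]Y_XY   (s2,Y)→(s1,_,←)
state=s1 head=-1 tape=Y[X]_Y_XY   (s1,X)→(s0,Y,→)
state=s0 head=0 tape=YY[_]Y_XY   (s0,_)→(s2,X,→)
state=s2 head=1 tape=YYX[Y]_XY   (s2,Y)→(s1,_,←)
state=s1 head=0 tape=YY[X]__XY   (s1,X)→(s0,Y,→)
state=s0 head=1 tape=YYY[_]_XY   (s0,_)→(s2,X,→)
state=s2 head=2 tape=YYYX[_]XY
The non-blank tape span at halt is YYYX_XY.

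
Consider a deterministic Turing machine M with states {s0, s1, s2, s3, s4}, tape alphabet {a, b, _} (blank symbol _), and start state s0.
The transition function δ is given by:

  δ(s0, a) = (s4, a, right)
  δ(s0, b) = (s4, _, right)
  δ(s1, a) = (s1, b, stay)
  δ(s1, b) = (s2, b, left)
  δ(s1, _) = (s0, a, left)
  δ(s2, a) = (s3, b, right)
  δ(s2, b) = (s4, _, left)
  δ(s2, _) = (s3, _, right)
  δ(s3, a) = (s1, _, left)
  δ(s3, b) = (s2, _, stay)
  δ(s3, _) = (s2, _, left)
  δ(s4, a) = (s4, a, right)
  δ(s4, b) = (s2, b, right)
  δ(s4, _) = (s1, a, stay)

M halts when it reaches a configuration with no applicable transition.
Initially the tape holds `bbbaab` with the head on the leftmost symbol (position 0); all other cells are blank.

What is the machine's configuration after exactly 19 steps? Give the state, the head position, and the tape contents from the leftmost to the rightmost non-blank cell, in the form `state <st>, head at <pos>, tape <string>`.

state s4, head at 4, tape a_b

s0 | [b]bbaab   read b → write _, move right, go to s4
s4 | _[b]baab   read b → write b, move right, go to s2
s2 | _b[b]aab   read b → write _, move left, go to s4
s4 | _[b]_aab   read b → write b, move right, go to s2
s2 | _b[_]aab   read _ → write _, move right, go to s3
s3 | _b_[a]ab   read a → write _, move left, go to s1
s1 | _b[_]_ab   read _ → write a, move left, go to s0
s0 | _[b]a_ab   read b → write _, move right, go to s4
s4 | __[a]_ab   read a → write a, move right, go to s4
s4 | __a[_]ab   read _ → write a, move stay, go to s1
s1 | __a[a]ab   read a → write b, move stay, go to s1
s1 | __a[b]ab   read b → write b, move left, go to s2
s2 | __[a]bab   read a → write b, move right, go to s3
s3 | __b[b]ab   read b → write _, move stay, go to s2
s2 | __b[_]ab   read _ → write _, move right, go to s3
s3 | __b_[a]b   read a → write _, move left, go to s1
s1 | __b[_]_b   read _ → write a, move left, go to s0
s0 | __[b]a_b   read b → write _, move right, go to s4
s4 | ___[a]_b   read a → write a, move right, go to s4
s4 | ___a[_]b
After 19 steps: state s4, head at 4, tape a_b.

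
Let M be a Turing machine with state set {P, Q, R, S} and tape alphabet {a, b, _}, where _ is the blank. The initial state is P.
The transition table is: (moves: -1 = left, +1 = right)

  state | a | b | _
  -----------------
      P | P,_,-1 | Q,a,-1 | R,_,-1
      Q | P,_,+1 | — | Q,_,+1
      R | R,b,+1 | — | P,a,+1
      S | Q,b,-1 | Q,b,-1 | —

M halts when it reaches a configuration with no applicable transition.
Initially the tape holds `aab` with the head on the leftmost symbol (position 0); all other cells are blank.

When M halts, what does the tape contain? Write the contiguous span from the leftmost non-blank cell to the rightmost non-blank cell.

ba__b

P | __[a]ab   read a → write _, move -1, go to P
P | _[_]_ab   read _ → write _, move -1, go to R
R | [_]__ab   read _ → write a, move +1, go to P
P | a[_]_ab   read _ → write _, move -1, go to R
R | [a]__ab   read a → write b, move +1, go to R
R | b[_]_ab   read _ → write a, move +1, go to P
P | ba[_]ab   read _ → write _, move -1, go to R
R | b[a]_ab   read a → write b, move +1, go to R
R | bb[_]ab   read _ → write a, move +1, go to P
P | bba[a]b   read a → write _, move -1, go to P
P | bb[a]_b   read a → write _, move -1, go to P
P | b[b]__b   read b → write a, move -1, go to Q
Q | [b]a__b
The non-blank tape span at halt is ba__b.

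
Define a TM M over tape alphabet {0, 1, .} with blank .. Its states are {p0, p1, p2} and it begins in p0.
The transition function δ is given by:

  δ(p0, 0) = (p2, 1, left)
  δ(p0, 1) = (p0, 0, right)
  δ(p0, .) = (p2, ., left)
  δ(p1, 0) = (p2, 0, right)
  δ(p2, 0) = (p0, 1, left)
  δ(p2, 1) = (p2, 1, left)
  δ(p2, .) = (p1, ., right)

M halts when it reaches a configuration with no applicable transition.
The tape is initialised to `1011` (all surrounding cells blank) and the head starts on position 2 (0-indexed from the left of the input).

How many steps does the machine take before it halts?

p0 | .10[1]1.   read 1 → write 0, move right, go to p0
p0 | .100[1].   read 1 → write 0, move right, go to p0
p0 | .1000[.]   read . → write ., move left, go to p2
p2 | .100[0].   read 0 → write 1, move left, go to p0
p0 | .10[0]1.   read 0 → write 1, move left, go to p2
p2 | .1[0]11.   read 0 → write 1, move left, go to p0
p0 | .[1]111.   read 1 → write 0, move right, go to p0
p0 | .0[1]11.   read 1 → write 0, move right, go to p0
p0 | .00[1]1.   read 1 → write 0, move right, go to p0
p0 | .000[1].   read 1 → write 0, move right, go to p0
p0 | .0000[.]   read . → write ., move left, go to p2
p2 | .000[0].   read 0 → write 1, move left, go to p0
p0 | .00[0]1.   read 0 → write 1, move left, go to p2
p2 | .0[0]11.   read 0 → write 1, move left, go to p0
p0 | .[0]111.   read 0 → write 1, move left, go to p2
p2 | [.]1111.   read . → write ., move right, go to p1
p1 | .[1]111.
M halts after 16 transitions.

16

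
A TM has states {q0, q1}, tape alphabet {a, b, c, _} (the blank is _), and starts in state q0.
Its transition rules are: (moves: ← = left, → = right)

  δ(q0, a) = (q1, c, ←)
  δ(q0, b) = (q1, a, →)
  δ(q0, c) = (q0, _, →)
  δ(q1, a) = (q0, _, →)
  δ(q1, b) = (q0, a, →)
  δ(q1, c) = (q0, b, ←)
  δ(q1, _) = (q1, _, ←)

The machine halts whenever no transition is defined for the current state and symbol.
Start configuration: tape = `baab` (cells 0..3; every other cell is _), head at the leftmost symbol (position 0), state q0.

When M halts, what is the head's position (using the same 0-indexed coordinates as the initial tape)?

q0 | [b]aab   read b → write a, move →, go to q1
q1 | a[a]ab   read a → write _, move →, go to q0
q0 | a_[a]b   read a → write c, move ←, go to q1
q1 | a[_]cb   read _ → write _, move ←, go to q1
q1 | [a]_cb   read a → write _, move →, go to q0
q0 | _[_]cb
At halt the head is at cell 1.

1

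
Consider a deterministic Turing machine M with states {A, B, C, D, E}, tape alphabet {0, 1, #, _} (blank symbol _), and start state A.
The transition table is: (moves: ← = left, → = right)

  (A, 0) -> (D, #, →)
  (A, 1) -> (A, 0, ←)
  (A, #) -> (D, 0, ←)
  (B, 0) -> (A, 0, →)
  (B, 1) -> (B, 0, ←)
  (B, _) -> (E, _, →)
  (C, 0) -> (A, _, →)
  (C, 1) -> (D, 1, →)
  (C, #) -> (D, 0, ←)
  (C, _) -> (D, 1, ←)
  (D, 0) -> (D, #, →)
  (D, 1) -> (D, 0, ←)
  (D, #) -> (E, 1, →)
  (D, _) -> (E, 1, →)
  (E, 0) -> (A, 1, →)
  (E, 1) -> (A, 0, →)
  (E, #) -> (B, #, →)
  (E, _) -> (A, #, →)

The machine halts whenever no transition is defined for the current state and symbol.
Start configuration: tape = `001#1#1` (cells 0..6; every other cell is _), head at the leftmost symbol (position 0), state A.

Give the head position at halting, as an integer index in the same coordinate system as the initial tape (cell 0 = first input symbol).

7

state=A head=0 tape=[0]01#1#1_   (A,0)→(D,#,→)
state=D head=1 tape=#[0]1#1#1_   (D,0)→(D,#,→)
state=D head=2 tape=##[1]#1#1_   (D,1)→(D,0,←)
state=D head=1 tape=#[#]0#1#1_   (D,#)→(E,1,→)
state=E head=2 tape=#1[0]#1#1_   (E,0)→(A,1,→)
state=A head=3 tape=#11[#]1#1_   (A,#)→(D,0,←)
state=D head=2 tape=#1[1]01#1_   (D,1)→(D,0,←)
state=D head=1 tape=#[1]001#1_   (D,1)→(D,0,←)
state=D head=0 tape=[#]0001#1_   (D,#)→(E,1,→)
state=E head=1 tape=1[0]001#1_   (E,0)→(A,1,→)
state=A head=2 tape=11[0]01#1_   (A,0)→(D,#,→)
state=D head=3 tape=11#[0]1#1_   (D,0)→(D,#,→)
state=D head=4 tape=11##[1]#1_   (D,1)→(D,0,←)
state=D head=3 tape=11#[#]0#1_   (D,#)→(E,1,→)
state=E head=4 tape=11#1[0]#1_   (E,0)→(A,1,→)
state=A head=5 tape=11#11[#]1_   (A,#)→(D,0,←)
state=D head=4 tape=11#1[1]01_   (D,1)→(D,0,←)
state=D head=3 tape=11#[1]001_   (D,1)→(D,0,←)
state=D head=2 tape=11[#]0001_   (D,#)→(E,1,→)
state=E head=3 tape=111[0]001_   (E,0)→(A,1,→)
state=A head=4 tape=1111[0]01_   (A,0)→(D,#,→)
state=D head=5 tape=1111#[0]1_   (D,0)→(D,#,→)
state=D head=6 tape=1111##[1]_   (D,1)→(D,0,←)
state=D head=5 tape=1111#[#]0_   (D,#)→(E,1,→)
state=E head=6 tape=1111#1[0]_   (E,0)→(A,1,→)
state=A head=7 tape=1111#11[_]
At halt the head is at cell 7.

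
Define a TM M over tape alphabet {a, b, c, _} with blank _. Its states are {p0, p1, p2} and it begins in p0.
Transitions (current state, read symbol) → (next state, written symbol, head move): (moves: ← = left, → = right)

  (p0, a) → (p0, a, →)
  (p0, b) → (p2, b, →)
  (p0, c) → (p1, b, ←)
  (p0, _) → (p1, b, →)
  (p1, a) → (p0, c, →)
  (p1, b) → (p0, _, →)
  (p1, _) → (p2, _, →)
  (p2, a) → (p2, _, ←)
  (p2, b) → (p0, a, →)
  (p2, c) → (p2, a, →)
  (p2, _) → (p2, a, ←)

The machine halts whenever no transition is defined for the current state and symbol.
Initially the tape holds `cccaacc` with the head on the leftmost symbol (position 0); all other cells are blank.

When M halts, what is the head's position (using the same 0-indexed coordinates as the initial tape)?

p0 | _[c]ccaacc   read c → write b, move ←, go to p1
p1 | [_]bccaacc   read _ → write _, move →, go to p2
p2 | _[b]ccaacc   read b → write a, move →, go to p0
p0 | _a[c]caacc   read c → write b, move ←, go to p1
p1 | _[a]bcaacc   read a → write c, move →, go to p0
p0 | _c[b]caacc   read b → write b, move →, go to p2
p2 | _cb[c]aacc   read c → write a, move →, go to p2
p2 | _cba[a]acc   read a → write _, move ←, go to p2
p2 | _cb[a]_acc   read a → write _, move ←, go to p2
p2 | _c[b]__acc   read b → write a, move →, go to p0
p0 | _ca[_]_acc   read _ → write b, move →, go to p1
p1 | _cab[_]acc   read _ → write _, move →, go to p2
p2 | _cab_[a]cc   read a → write _, move ←, go to p2
p2 | _cab[_]_cc   read _ → write a, move ←, go to p2
p2 | _ca[b]a_cc   read b → write a, move →, go to p0
p0 | _caa[a]_cc   read a → write a, move →, go to p0
p0 | _caaa[_]cc   read _ → write b, move →, go to p1
p1 | _caaab[c]c
At halt the head is at cell 5.

5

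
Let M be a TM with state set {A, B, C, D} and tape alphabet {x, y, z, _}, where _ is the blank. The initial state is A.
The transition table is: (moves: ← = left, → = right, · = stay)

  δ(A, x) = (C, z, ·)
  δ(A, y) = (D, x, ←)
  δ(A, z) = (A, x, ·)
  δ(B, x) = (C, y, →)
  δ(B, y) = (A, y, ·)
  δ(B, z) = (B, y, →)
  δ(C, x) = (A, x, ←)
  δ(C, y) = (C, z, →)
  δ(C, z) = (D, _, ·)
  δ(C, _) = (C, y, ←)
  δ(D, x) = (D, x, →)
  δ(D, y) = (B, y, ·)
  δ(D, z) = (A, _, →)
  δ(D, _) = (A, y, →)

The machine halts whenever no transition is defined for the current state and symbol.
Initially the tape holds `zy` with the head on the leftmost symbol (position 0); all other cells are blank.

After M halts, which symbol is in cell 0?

state=A head=0 tape=_[z]y_   (A,z)→(A,x,·)
state=A head=0 tape=_[x]y_   (A,x)→(C,z,·)
state=C head=0 tape=_[z]y_   (C,z)→(D,_,·)
state=D head=0 tape=_[_]y_   (D,_)→(A,y,→)
state=A head=1 tape=_y[y]_   (A,y)→(D,x,←)
state=D head=0 tape=_[y]x_   (D,y)→(B,y,·)
state=B head=0 tape=_[y]x_   (B,y)→(A,y,·)
state=A head=0 tape=_[y]x_   (A,y)→(D,x,←)
state=D head=-1 tape=[_]xx_   (D,_)→(A,y,→)
state=A head=0 tape=y[x]x_   (A,x)→(C,z,·)
state=C head=0 tape=y[z]x_   (C,z)→(D,_,·)
state=D head=0 tape=y[_]x_   (D,_)→(A,y,→)
state=A head=1 tape=yy[x]_   (A,x)→(C,z,·)
state=C head=1 tape=yy[z]_   (C,z)→(D,_,·)
state=D head=1 tape=yy[_]_   (D,_)→(A,y,→)
state=A head=2 tape=yyy[_]
Cell 0 holds y when M halts.

y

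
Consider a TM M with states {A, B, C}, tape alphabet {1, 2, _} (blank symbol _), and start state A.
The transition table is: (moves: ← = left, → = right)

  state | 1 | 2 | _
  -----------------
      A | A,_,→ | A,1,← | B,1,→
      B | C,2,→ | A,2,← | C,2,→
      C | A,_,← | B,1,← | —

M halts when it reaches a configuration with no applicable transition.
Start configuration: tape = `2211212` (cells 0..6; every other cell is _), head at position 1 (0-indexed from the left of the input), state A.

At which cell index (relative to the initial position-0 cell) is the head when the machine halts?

7

state=A head=1 tape=_2[2]11212_   (A,2)→(A,1,←)
state=A head=0 tape=_[2]111212_   (A,2)→(A,1,←)
state=A head=-1 tape=[_]1111212_   (A,_)→(B,1,→)
state=B head=0 tape=1[1]111212_   (B,1)→(C,2,→)
state=C head=1 tape=12[1]11212_   (C,1)→(A,_,←)
state=A head=0 tape=1[2]_11212_   (A,2)→(A,1,←)
state=A head=-1 tape=[1]1_11212_   (A,1)→(A,_,→)
state=A head=0 tape=_[1]_11212_   (A,1)→(A,_,→)
state=A head=1 tape=__[_]11212_   (A,_)→(B,1,→)
state=B head=2 tape=__1[1]1212_   (B,1)→(C,2,→)
state=C head=3 tape=__12[1]212_   (C,1)→(A,_,←)
state=A head=2 tape=__1[2]_212_   (A,2)→(A,1,←)
state=A head=1 tape=__[1]1_212_   (A,1)→(A,_,→)
state=A head=2 tape=___[1]_212_   (A,1)→(A,_,→)
state=A head=3 tape=____[_]212_   (A,_)→(B,1,→)
state=B head=4 tape=____1[2]12_   (B,2)→(A,2,←)
state=A head=3 tape=____[1]212_   (A,1)→(A,_,→)
state=A head=4 tape=_____[2]12_   (A,2)→(A,1,←)
state=A head=3 tape=____[_]112_   (A,_)→(B,1,→)
state=B head=4 tape=____1[1]12_   (B,1)→(C,2,→)
state=C head=5 tape=____12[1]2_   (C,1)→(A,_,←)
state=A head=4 tape=____1[2]_2_   (A,2)→(A,1,←)
state=A head=3 tape=____[1]1_2_   (A,1)→(A,_,→)
state=A head=4 tape=_____[1]_2_   (A,1)→(A,_,→)
state=A head=5 tape=______[_]2_   (A,_)→(B,1,→)
state=B head=6 tape=______1[2]_   (B,2)→(A,2,←)
state=A head=5 tape=______[1]2_   (A,1)→(A,_,→)
state=A head=6 tape=_______[2]_   (A,2)→(A,1,←)
state=A head=5 tape=______[_]1_   (A,_)→(B,1,→)
state=B head=6 tape=______1[1]_   (B,1)→(C,2,→)
state=C head=7 tape=______12[_]
At halt the head is at cell 7.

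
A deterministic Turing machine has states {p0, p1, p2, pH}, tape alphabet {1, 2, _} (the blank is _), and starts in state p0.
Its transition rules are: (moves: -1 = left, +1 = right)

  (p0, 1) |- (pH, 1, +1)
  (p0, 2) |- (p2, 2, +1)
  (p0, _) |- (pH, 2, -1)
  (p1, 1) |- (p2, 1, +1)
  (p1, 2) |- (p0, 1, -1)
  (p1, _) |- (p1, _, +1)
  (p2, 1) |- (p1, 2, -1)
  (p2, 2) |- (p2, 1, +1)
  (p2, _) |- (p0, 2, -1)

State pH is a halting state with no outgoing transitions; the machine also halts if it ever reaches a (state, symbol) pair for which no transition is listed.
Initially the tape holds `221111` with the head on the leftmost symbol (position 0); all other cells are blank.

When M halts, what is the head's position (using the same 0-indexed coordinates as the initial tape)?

state=p0 head=0 tape=[2]21111_   (p0,2)→(p2,2,+1)
state=p2 head=1 tape=2[2]1111_   (p2,2)→(p2,1,+1)
state=p2 head=2 tape=21[1]111_   (p2,1)→(p1,2,-1)
state=p1 head=1 tape=2[1]2111_   (p1,1)→(p2,1,+1)
state=p2 head=2 tape=21[2]111_   (p2,2)→(p2,1,+1)
state=p2 head=3 tape=211[1]11_   (p2,1)→(p1,2,-1)
state=p1 head=2 tape=21[1]211_   (p1,1)→(p2,1,+1)
state=p2 head=3 tape=211[2]11_   (p2,2)→(p2,1,+1)
state=p2 head=4 tape=2111[1]1_   (p2,1)→(p1,2,-1)
state=p1 head=3 tape=211[1]21_   (p1,1)→(p2,1,+1)
state=p2 head=4 tape=2111[2]1_   (p2,2)→(p2,1,+1)
state=p2 head=5 tape=21111[1]_   (p2,1)→(p1,2,-1)
state=p1 head=4 tape=2111[1]2_   (p1,1)→(p2,1,+1)
state=p2 head=5 tape=21111[2]_   (p2,2)→(p2,1,+1)
state=p2 head=6 tape=211111[_]   (p2,_)→(p0,2,-1)
state=p0 head=5 tape=21111[1]2   (p0,1)→(pH,1,+1)
state=pH head=6 tape=211111[2]
At halt the head is at cell 6.

6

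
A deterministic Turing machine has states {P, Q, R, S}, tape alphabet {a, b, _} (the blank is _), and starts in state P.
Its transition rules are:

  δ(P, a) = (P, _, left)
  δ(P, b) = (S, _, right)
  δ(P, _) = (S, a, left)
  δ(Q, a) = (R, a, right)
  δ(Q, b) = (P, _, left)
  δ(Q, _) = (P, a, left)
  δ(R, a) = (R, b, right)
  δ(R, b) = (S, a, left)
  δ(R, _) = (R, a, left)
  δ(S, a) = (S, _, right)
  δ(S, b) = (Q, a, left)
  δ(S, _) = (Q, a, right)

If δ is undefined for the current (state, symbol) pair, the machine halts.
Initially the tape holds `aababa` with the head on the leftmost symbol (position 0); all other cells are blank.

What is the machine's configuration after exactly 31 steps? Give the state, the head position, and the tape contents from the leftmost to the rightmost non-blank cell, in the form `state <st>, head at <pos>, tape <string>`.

P | __[a]ababa   read a → write _, move left, go to P
P | _[_]_ababa   read _ → write a, move left, go to S
S | [_]a_ababa   read _ → write a, move right, go to Q
Q | a[a]_ababa   read a → write a, move right, go to R
R | aa[_]ababa   read _ → write a, move left, go to R
R | a[a]aababa   read a → write b, move right, go to R
R | ab[a]ababa   read a → write b, move right, go to R
R | abb[a]baba   read a → write b, move right, go to R
R | abbb[b]aba   read b → write a, move left, go to S
S | abb[b]aaba   read b → write a, move left, go to Q
Q | ab[b]aaaba   read b → write _, move left, go to P
P | a[b]_aaaba   read b → write _, move right, go to S
S | a_[_]aaaba   read _ → write a, move right, go to Q
Q | a_a[a]aaba   read a → write a, move right, go to R
R | a_aa[a]aba   read a → write b, move right, go to R
R | a_aab[a]ba   read a → write b, move right, go to R
R | a_aabb[b]a   read b → write a, move left, go to S
S | a_aab[b]aa   read b → write a, move left, go to Q
Q | a_aa[b]aaa   read b → write _, move left, go to P
P | a_a[a]_aaa   read a → write _, move left, go to P
P | a_[a]__aaa   read a → write _, move left, go to P
P | a[_]___aaa   read _ → write a, move left, go to S
S | [a]a___aaa   read a → write _, move right, go to S
S | _[a]___aaa   read a → write _, move right, go to S
S | __[_]__aaa   read _ → write a, move right, go to Q
Q | __a[_]_aaa   read _ → write a, move left, go to P
P | __[a]a_aaa   read a → write _, move left, go to P
P | _[_]_a_aaa   read _ → write a, move left, go to S
S | [_]a_a_aaa   read _ → write a, move right, go to Q
Q | a[a]_a_aaa   read a → write a, move right, go to R
R | aa[_]a_aaa   read _ → write a, move left, go to R
R | a[a]aa_aaa
After 31 steps: state R, head at -1, tape aaaa_aaa.

state R, head at -1, tape aaaa_aaa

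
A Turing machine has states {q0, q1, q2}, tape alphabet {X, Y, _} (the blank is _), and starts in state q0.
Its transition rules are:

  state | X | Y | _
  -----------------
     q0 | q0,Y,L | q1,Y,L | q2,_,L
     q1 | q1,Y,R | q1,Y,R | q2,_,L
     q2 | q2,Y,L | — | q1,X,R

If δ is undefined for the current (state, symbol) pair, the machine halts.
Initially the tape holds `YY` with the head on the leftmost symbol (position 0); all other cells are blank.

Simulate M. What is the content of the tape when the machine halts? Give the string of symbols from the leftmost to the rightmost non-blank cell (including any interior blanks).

XY_YY

state=q0 head=0 tape=___[Y]Y   (q0,Y)→(q1,Y,L)
state=q1 head=-1 tape=__[_]YY   (q1,_)→(q2,_,L)
state=q2 head=-2 tape=_[_]_YY   (q2,_)→(q1,X,R)
state=q1 head=-1 tape=_X[_]YY   (q1,_)→(q2,_,L)
state=q2 head=-2 tape=_[X]_YY   (q2,X)→(q2,Y,L)
state=q2 head=-3 tape=[_]Y_YY   (q2,_)→(q1,X,R)
state=q1 head=-2 tape=X[Y]_YY   (q1,Y)→(q1,Y,R)
state=q1 head=-1 tape=XY[_]YY   (q1,_)→(q2,_,L)
state=q2 head=-2 tape=X[Y]_YY
The non-blank tape span at halt is XY_YY.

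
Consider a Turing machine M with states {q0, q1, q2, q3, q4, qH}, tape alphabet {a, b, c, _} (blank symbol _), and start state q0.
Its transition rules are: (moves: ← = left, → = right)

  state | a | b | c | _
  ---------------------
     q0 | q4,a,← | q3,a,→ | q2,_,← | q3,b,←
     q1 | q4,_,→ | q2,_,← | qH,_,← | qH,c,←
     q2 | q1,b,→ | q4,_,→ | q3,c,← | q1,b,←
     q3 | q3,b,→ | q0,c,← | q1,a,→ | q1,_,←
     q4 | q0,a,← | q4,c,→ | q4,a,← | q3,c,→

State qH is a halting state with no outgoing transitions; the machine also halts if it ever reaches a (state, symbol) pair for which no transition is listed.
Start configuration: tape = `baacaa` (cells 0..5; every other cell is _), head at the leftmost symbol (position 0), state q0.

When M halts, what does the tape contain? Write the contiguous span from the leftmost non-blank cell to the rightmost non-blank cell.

state=q0 head=0 tape=[b]aacaa__   (q0,b)→(q3,a,→)
state=q3 head=1 tape=a[a]acaa__   (q3,a)→(q3,b,→)
state=q3 head=2 tape=ab[a]caa__   (q3,a)→(q3,b,→)
state=q3 head=3 tape=abb[c]aa__   (q3,c)→(q1,a,→)
state=q1 head=4 tape=abba[a]a__   (q1,a)→(q4,_,→)
state=q4 head=5 tape=abba_[a]__   (q4,a)→(q0,a,←)
state=q0 head=4 tape=abba[_]a__   (q0,_)→(q3,b,←)
state=q3 head=3 tape=abb[a]ba__   (q3,a)→(q3,b,→)
state=q3 head=4 tape=abbb[b]a__   (q3,b)→(q0,c,←)
state=q0 head=3 tape=abb[b]ca__   (q0,b)→(q3,a,→)
state=q3 head=4 tape=abba[c]a__   (q3,c)→(q1,a,→)
state=q1 head=5 tape=abbaa[a]__   (q1,a)→(q4,_,→)
state=q4 head=6 tape=abbaa_[_]_   (q4,_)→(q3,c,→)
state=q3 head=7 tape=abbaa_c[_]   (q3,_)→(q1,_,←)
state=q1 head=6 tape=abbaa_[c]_   (q1,c)→(qH,_,←)
state=qH head=5 tape=abbaa[_]__
The non-blank tape span at halt is abbaa.

abbaa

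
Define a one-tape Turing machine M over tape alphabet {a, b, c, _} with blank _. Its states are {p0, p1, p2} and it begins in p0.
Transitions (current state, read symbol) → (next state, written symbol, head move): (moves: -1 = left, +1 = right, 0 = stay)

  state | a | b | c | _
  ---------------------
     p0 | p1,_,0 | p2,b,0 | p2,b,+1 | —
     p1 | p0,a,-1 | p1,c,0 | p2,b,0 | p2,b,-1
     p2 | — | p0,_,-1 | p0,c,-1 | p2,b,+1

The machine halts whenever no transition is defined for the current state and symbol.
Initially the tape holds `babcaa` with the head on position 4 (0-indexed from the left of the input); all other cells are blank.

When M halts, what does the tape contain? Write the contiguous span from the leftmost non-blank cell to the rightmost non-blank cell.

b_cba

state=p0 head=4 tape=_babc[a]a   (p0,a)→(p1,_,0)
state=p1 head=4 tape=_babc[_]a   (p1,_)→(p2,b,-1)
state=p2 head=3 tape=_bab[c]ba   (p2,c)→(p0,c,-1)
state=p0 head=2 tape=_ba[b]cba   (p0,b)→(p2,b,0)
state=p2 head=2 tape=_ba[b]cba   (p2,b)→(p0,_,-1)
state=p0 head=1 tape=_b[a]_cba   (p0,a)→(p1,_,0)
state=p1 head=1 tape=_b[_]_cba   (p1,_)→(p2,b,-1)
state=p2 head=0 tape=_[b]b_cba   (p2,b)→(p0,_,-1)
state=p0 head=-1 tape=[_]_b_cba
The non-blank tape span at halt is b_cba.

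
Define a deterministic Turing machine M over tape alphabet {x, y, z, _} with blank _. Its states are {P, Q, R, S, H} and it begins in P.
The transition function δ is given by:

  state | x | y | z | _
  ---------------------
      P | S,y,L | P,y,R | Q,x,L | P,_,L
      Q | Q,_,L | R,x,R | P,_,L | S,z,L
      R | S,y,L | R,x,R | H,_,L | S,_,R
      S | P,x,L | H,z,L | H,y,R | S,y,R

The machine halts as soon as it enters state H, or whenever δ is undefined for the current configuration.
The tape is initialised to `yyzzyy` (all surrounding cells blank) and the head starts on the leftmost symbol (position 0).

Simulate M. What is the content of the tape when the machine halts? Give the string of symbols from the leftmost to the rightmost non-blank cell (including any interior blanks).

state=P head=0 tape=_[y]yzzyy   (P,y)→(P,y,R)
state=P head=1 tape=_y[y]zzyy   (P,y)→(P,y,R)
state=P head=2 tape=_yy[z]zyy   (P,z)→(Q,x,L)
state=Q head=1 tape=_y[y]xzyy   (Q,y)→(R,x,R)
state=R head=2 tape=_yx[x]zyy   (R,x)→(S,y,L)
state=S head=1 tape=_y[x]yzyy   (S,x)→(P,x,L)
state=P head=0 tape=_[y]xyzyy   (P,y)→(P,y,R)
state=P head=1 tape=_y[x]yzyy   (P,x)→(S,y,L)
state=S head=0 tape=_[y]yyzyy   (S,y)→(H,z,L)
state=H head=-1 tape=[_]zyyzyy
The non-blank tape span at halt is zyyzyy.

zyyzyy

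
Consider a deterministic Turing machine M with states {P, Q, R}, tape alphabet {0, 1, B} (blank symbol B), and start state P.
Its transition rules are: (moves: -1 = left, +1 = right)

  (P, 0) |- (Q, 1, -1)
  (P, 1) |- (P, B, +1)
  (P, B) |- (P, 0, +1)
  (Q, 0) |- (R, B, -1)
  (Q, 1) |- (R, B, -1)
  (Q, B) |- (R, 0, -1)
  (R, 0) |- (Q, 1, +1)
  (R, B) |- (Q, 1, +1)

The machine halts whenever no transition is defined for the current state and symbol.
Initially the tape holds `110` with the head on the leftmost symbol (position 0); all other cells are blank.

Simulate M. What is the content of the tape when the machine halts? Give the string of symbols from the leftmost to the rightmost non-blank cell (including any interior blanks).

1B1

P | [1]10   read 1 → write B, move +1, go to P
P | B[1]0   read 1 → write B, move +1, go to P
P | BB[0]   read 0 → write 1, move -1, go to Q
Q | B[B]1   read B → write 0, move -1, go to R
R | [B]01   read B → write 1, move +1, go to Q
Q | 1[0]1   read 0 → write B, move -1, go to R
R | [1]B1
The non-blank tape span at halt is 1B1.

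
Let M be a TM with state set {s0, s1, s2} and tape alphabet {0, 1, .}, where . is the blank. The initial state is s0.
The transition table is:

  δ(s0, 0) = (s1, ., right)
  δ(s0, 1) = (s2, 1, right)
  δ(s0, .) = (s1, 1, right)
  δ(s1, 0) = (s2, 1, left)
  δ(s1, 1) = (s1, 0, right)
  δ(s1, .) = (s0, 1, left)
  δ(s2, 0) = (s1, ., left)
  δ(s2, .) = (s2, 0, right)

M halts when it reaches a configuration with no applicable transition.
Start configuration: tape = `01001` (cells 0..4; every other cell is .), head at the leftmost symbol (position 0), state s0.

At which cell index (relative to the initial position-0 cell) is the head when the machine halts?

state=s0 head=0 tape=.[0]1001   (s0,0)→(s1,.,right)
state=s1 head=1 tape=..[1]001   (s1,1)→(s1,0,right)
state=s1 head=2 tape=..0[0]01   (s1,0)→(s2,1,left)
state=s2 head=1 tape=..[0]101   (s2,0)→(s1,.,left)
state=s1 head=0 tape=.[.].101   (s1,.)→(s0,1,left)
state=s0 head=-1 tape=[.]1.101   (s0,.)→(s1,1,right)
state=s1 head=0 tape=1[1].101   (s1,1)→(s1,0,right)
state=s1 head=1 tape=10[.]101   (s1,.)→(s0,1,left)
state=s0 head=0 tape=1[0]1101   (s0,0)→(s1,.,right)
state=s1 head=1 tape=1.[1]101   (s1,1)→(s1,0,right)
state=s1 head=2 tape=1.0[1]01   (s1,1)→(s1,0,right)
state=s1 head=3 tape=1.00[0]1   (s1,0)→(s2,1,left)
state=s2 head=2 tape=1.0[0]11   (s2,0)→(s1,.,left)
state=s1 head=1 tape=1.[0].11   (s1,0)→(s2,1,left)
state=s2 head=0 tape=1[.]1.11   (s2,.)→(s2,0,right)
state=s2 head=1 tape=10[1].11
At halt the head is at cell 1.

1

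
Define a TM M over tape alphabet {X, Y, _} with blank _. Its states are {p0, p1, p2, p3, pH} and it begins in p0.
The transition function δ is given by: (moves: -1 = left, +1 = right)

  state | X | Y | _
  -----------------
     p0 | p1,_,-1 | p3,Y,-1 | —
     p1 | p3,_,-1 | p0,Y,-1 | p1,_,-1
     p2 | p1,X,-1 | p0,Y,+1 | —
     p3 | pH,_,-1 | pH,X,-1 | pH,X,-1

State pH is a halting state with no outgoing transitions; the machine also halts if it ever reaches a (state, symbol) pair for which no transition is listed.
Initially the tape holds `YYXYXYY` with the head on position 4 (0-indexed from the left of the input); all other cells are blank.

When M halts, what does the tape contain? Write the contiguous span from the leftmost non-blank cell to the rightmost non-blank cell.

state=p0 head=4 tape=__YYXY[X]YY   (p0,X)→(p1,_,-1)
state=p1 head=3 tape=__YYX[Y]_YY   (p1,Y)→(p0,Y,-1)
state=p0 head=2 tape=__YY[X]Y_YY   (p0,X)→(p1,_,-1)
state=p1 head=1 tape=__Y[Y]_Y_YY   (p1,Y)→(p0,Y,-1)
state=p0 head=0 tape=__[Y]Y_Y_YY   (p0,Y)→(p3,Y,-1)
state=p3 head=-1 tape=_[_]YY_Y_YY   (p3,_)→(pH,X,-1)
state=pH head=-2 tape=[_]XYY_Y_YY
The non-blank tape span at halt is XYY_Y_YY.

XYY_Y_YY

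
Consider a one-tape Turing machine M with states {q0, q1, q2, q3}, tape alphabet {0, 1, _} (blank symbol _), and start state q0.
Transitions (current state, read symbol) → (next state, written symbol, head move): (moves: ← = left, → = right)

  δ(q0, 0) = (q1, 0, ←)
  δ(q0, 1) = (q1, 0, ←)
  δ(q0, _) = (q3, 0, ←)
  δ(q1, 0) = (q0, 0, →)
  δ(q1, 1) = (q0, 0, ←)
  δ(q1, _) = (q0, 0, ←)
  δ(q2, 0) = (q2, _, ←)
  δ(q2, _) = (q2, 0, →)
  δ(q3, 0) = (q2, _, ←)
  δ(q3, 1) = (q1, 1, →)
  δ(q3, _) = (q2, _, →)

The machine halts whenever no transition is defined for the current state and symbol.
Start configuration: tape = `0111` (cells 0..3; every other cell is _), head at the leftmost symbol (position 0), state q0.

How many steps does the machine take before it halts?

q0 | _____[0]111   read 0 → write 0, move ←, go to q1
q1 | ____[_]0111   read _ → write 0, move ←, go to q0
q0 | ___[_]00111   read _ → write 0, move ←, go to q3
q3 | __[_]000111   read _ → write _, move →, go to q2
q2 | ___[0]00111   read 0 → write _, move ←, go to q2
q2 | __[_]_00111   read _ → write 0, move →, go to q2
q2 | __0[_]00111   read _ → write 0, move →, go to q2
q2 | __00[0]0111   read 0 → write _, move ←, go to q2
q2 | __0[0]_0111   read 0 → write _, move ←, go to q2
q2 | __[0]__0111   read 0 → write _, move ←, go to q2
q2 | _[_]___0111   read _ → write 0, move →, go to q2
q2 | _0[_]__0111   read _ → write 0, move →, go to q2
q2 | _00[_]_0111   read _ → write 0, move →, go to q2
q2 | _000[_]0111   read _ → write 0, move →, go to q2
q2 | _0000[0]111   read 0 → write _, move ←, go to q2
q2 | _000[0]_111   read 0 → write _, move ←, go to q2
q2 | _00[0]__111   read 0 → write _, move ←, go to q2
q2 | _0[0]___111   read 0 → write _, move ←, go to q2
q2 | _[0]____111   read 0 → write _, move ←, go to q2
q2 | [_]_____111   read _ → write 0, move →, go to q2
q2 | 0[_]____111   read _ → write 0, move →, go to q2
q2 | 00[_]___111   read _ → write 0, move →, go to q2
q2 | 000[_]__111   read _ → write 0, move →, go to q2
q2 | 0000[_]_111   read _ → write 0, move →, go to q2
q2 | 00000[_]111   read _ → write 0, move →, go to q2
q2 | 000000[1]11
M halts after 25 transitions.

25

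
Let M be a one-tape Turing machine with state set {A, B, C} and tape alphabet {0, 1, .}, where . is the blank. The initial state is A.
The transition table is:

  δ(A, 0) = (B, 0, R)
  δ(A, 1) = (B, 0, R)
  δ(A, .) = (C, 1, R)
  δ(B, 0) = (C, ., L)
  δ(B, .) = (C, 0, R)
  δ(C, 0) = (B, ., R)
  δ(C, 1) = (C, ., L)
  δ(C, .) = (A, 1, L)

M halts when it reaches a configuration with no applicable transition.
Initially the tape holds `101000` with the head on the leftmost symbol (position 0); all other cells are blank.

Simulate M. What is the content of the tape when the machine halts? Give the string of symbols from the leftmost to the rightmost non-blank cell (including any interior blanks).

A | [1]01000   read 1 → write 0, move R, go to B
B | 0[0]1000   read 0 → write ., move L, go to C
C | [0].1000   read 0 → write ., move R, go to B
B | .[.]1000   read . → write 0, move R, go to C
C | .0[1]000   read 1 → write ., move L, go to C
C | .[0].000   read 0 → write ., move R, go to B
B | ..[.]000   read . → write 0, move R, go to C
C | ..0[0]00   read 0 → write ., move R, go to B
B | ..0.[0]0   read 0 → write ., move L, go to C
C | ..0[.].0   read . → write 1, move L, go to A
A | ..[0]1.0   read 0 → write 0, move R, go to B
B | ..0[1].0
The non-blank tape span at halt is 01.0.

01.0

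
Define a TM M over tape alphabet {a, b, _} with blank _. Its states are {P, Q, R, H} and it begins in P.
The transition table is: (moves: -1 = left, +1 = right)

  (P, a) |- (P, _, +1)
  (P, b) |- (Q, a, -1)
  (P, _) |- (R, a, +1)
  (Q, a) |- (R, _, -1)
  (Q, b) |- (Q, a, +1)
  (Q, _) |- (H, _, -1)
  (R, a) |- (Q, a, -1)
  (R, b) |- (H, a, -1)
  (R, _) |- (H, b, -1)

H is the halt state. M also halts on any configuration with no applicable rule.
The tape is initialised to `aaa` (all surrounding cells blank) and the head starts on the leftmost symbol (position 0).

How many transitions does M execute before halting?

P | [a]aa__   read a → write _, move +1, go to P
P | _[a]a__   read a → write _, move +1, go to P
P | __[a]__   read a → write _, move +1, go to P
P | ___[_]_   read _ → write a, move +1, go to R
R | ___a[_]   read _ → write b, move -1, go to H
H | ___[a]b
M halts after 5 transitions.

5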